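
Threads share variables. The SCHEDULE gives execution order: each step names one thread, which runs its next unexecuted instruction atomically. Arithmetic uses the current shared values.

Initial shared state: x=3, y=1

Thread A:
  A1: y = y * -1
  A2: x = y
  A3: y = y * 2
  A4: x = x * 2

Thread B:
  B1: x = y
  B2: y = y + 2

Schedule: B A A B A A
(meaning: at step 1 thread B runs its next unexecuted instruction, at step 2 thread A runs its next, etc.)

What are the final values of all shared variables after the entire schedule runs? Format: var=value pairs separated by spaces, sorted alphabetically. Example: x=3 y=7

Step 1: thread B executes B1 (x = y). Shared: x=1 y=1. PCs: A@0 B@1
Step 2: thread A executes A1 (y = y * -1). Shared: x=1 y=-1. PCs: A@1 B@1
Step 3: thread A executes A2 (x = y). Shared: x=-1 y=-1. PCs: A@2 B@1
Step 4: thread B executes B2 (y = y + 2). Shared: x=-1 y=1. PCs: A@2 B@2
Step 5: thread A executes A3 (y = y * 2). Shared: x=-1 y=2. PCs: A@3 B@2
Step 6: thread A executes A4 (x = x * 2). Shared: x=-2 y=2. PCs: A@4 B@2

Answer: x=-2 y=2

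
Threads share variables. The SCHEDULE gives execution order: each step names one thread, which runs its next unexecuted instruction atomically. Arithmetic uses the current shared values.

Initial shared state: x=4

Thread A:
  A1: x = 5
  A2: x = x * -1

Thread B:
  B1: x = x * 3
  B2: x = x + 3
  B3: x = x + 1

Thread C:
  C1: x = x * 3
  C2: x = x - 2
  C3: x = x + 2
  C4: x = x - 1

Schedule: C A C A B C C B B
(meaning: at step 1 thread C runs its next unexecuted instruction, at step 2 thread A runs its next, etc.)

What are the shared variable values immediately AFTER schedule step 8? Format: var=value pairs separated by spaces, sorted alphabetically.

Answer: x=-5

Derivation:
Step 1: thread C executes C1 (x = x * 3). Shared: x=12. PCs: A@0 B@0 C@1
Step 2: thread A executes A1 (x = 5). Shared: x=5. PCs: A@1 B@0 C@1
Step 3: thread C executes C2 (x = x - 2). Shared: x=3. PCs: A@1 B@0 C@2
Step 4: thread A executes A2 (x = x * -1). Shared: x=-3. PCs: A@2 B@0 C@2
Step 5: thread B executes B1 (x = x * 3). Shared: x=-9. PCs: A@2 B@1 C@2
Step 6: thread C executes C3 (x = x + 2). Shared: x=-7. PCs: A@2 B@1 C@3
Step 7: thread C executes C4 (x = x - 1). Shared: x=-8. PCs: A@2 B@1 C@4
Step 8: thread B executes B2 (x = x + 3). Shared: x=-5. PCs: A@2 B@2 C@4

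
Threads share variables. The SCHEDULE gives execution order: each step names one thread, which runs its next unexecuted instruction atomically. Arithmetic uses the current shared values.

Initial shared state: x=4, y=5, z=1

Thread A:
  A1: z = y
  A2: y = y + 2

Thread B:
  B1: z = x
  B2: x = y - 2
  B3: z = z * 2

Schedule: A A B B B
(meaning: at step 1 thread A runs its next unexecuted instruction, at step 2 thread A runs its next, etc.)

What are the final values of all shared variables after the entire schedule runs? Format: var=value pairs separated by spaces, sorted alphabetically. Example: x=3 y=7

Answer: x=5 y=7 z=8

Derivation:
Step 1: thread A executes A1 (z = y). Shared: x=4 y=5 z=5. PCs: A@1 B@0
Step 2: thread A executes A2 (y = y + 2). Shared: x=4 y=7 z=5. PCs: A@2 B@0
Step 3: thread B executes B1 (z = x). Shared: x=4 y=7 z=4. PCs: A@2 B@1
Step 4: thread B executes B2 (x = y - 2). Shared: x=5 y=7 z=4. PCs: A@2 B@2
Step 5: thread B executes B3 (z = z * 2). Shared: x=5 y=7 z=8. PCs: A@2 B@3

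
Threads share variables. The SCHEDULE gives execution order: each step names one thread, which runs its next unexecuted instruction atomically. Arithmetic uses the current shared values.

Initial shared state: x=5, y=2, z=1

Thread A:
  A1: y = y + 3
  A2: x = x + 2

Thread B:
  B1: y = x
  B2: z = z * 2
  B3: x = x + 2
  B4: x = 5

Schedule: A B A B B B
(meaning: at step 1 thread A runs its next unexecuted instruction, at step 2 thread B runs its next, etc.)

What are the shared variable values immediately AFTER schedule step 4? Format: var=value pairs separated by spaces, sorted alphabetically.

Answer: x=7 y=5 z=2

Derivation:
Step 1: thread A executes A1 (y = y + 3). Shared: x=5 y=5 z=1. PCs: A@1 B@0
Step 2: thread B executes B1 (y = x). Shared: x=5 y=5 z=1. PCs: A@1 B@1
Step 3: thread A executes A2 (x = x + 2). Shared: x=7 y=5 z=1. PCs: A@2 B@1
Step 4: thread B executes B2 (z = z * 2). Shared: x=7 y=5 z=2. PCs: A@2 B@2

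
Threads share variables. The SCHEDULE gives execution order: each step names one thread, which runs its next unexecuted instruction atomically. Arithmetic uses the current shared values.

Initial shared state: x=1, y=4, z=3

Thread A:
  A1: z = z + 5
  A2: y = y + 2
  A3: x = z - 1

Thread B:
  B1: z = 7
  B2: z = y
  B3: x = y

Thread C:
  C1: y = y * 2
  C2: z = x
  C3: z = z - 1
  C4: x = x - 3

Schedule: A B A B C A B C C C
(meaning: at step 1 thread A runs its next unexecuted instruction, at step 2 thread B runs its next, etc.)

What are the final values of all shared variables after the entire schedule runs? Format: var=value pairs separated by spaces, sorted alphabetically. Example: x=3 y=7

Answer: x=9 y=12 z=11

Derivation:
Step 1: thread A executes A1 (z = z + 5). Shared: x=1 y=4 z=8. PCs: A@1 B@0 C@0
Step 2: thread B executes B1 (z = 7). Shared: x=1 y=4 z=7. PCs: A@1 B@1 C@0
Step 3: thread A executes A2 (y = y + 2). Shared: x=1 y=6 z=7. PCs: A@2 B@1 C@0
Step 4: thread B executes B2 (z = y). Shared: x=1 y=6 z=6. PCs: A@2 B@2 C@0
Step 5: thread C executes C1 (y = y * 2). Shared: x=1 y=12 z=6. PCs: A@2 B@2 C@1
Step 6: thread A executes A3 (x = z - 1). Shared: x=5 y=12 z=6. PCs: A@3 B@2 C@1
Step 7: thread B executes B3 (x = y). Shared: x=12 y=12 z=6. PCs: A@3 B@3 C@1
Step 8: thread C executes C2 (z = x). Shared: x=12 y=12 z=12. PCs: A@3 B@3 C@2
Step 9: thread C executes C3 (z = z - 1). Shared: x=12 y=12 z=11. PCs: A@3 B@3 C@3
Step 10: thread C executes C4 (x = x - 3). Shared: x=9 y=12 z=11. PCs: A@3 B@3 C@4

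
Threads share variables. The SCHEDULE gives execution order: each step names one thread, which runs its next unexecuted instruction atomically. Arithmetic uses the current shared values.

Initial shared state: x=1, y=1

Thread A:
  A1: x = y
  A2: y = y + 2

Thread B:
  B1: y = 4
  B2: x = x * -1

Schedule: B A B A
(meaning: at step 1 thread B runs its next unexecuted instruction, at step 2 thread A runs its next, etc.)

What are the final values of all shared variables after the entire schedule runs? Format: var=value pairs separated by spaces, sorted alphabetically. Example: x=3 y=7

Step 1: thread B executes B1 (y = 4). Shared: x=1 y=4. PCs: A@0 B@1
Step 2: thread A executes A1 (x = y). Shared: x=4 y=4. PCs: A@1 B@1
Step 3: thread B executes B2 (x = x * -1). Shared: x=-4 y=4. PCs: A@1 B@2
Step 4: thread A executes A2 (y = y + 2). Shared: x=-4 y=6. PCs: A@2 B@2

Answer: x=-4 y=6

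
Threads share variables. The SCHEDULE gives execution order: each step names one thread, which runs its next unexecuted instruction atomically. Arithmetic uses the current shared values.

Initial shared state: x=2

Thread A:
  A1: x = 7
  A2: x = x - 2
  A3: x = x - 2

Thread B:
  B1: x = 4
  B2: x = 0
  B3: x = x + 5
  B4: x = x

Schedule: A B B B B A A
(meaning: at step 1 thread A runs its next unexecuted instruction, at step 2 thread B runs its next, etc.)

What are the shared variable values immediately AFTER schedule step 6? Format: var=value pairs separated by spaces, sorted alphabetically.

Answer: x=3

Derivation:
Step 1: thread A executes A1 (x = 7). Shared: x=7. PCs: A@1 B@0
Step 2: thread B executes B1 (x = 4). Shared: x=4. PCs: A@1 B@1
Step 3: thread B executes B2 (x = 0). Shared: x=0. PCs: A@1 B@2
Step 4: thread B executes B3 (x = x + 5). Shared: x=5. PCs: A@1 B@3
Step 5: thread B executes B4 (x = x). Shared: x=5. PCs: A@1 B@4
Step 6: thread A executes A2 (x = x - 2). Shared: x=3. PCs: A@2 B@4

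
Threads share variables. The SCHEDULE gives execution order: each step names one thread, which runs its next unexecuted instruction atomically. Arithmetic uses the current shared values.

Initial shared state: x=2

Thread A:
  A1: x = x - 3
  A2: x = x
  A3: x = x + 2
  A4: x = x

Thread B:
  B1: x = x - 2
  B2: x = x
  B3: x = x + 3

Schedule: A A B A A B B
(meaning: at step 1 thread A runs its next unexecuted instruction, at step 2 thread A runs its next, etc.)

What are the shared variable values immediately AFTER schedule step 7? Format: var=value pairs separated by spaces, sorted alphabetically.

Answer: x=2

Derivation:
Step 1: thread A executes A1 (x = x - 3). Shared: x=-1. PCs: A@1 B@0
Step 2: thread A executes A2 (x = x). Shared: x=-1. PCs: A@2 B@0
Step 3: thread B executes B1 (x = x - 2). Shared: x=-3. PCs: A@2 B@1
Step 4: thread A executes A3 (x = x + 2). Shared: x=-1. PCs: A@3 B@1
Step 5: thread A executes A4 (x = x). Shared: x=-1. PCs: A@4 B@1
Step 6: thread B executes B2 (x = x). Shared: x=-1. PCs: A@4 B@2
Step 7: thread B executes B3 (x = x + 3). Shared: x=2. PCs: A@4 B@3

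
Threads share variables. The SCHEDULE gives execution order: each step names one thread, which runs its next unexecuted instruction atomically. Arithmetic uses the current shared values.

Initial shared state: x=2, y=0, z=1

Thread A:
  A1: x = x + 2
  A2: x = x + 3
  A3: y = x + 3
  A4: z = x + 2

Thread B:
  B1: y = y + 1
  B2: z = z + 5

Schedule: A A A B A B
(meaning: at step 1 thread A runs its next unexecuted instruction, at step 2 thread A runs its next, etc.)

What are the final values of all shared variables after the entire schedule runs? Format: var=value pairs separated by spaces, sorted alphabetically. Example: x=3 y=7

Answer: x=7 y=11 z=14

Derivation:
Step 1: thread A executes A1 (x = x + 2). Shared: x=4 y=0 z=1. PCs: A@1 B@0
Step 2: thread A executes A2 (x = x + 3). Shared: x=7 y=0 z=1. PCs: A@2 B@0
Step 3: thread A executes A3 (y = x + 3). Shared: x=7 y=10 z=1. PCs: A@3 B@0
Step 4: thread B executes B1 (y = y + 1). Shared: x=7 y=11 z=1. PCs: A@3 B@1
Step 5: thread A executes A4 (z = x + 2). Shared: x=7 y=11 z=9. PCs: A@4 B@1
Step 6: thread B executes B2 (z = z + 5). Shared: x=7 y=11 z=14. PCs: A@4 B@2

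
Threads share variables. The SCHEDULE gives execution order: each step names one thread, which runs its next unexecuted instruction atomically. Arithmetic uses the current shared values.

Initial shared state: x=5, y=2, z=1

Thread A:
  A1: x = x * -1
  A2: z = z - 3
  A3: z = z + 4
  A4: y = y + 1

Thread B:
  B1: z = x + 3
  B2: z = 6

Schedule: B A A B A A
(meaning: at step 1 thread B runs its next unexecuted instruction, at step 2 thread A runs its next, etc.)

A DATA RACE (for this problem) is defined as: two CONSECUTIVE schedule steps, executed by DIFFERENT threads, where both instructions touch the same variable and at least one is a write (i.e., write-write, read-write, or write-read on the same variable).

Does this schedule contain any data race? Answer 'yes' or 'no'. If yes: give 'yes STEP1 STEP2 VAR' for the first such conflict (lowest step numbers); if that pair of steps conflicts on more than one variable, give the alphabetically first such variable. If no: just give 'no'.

Steps 1,2: B(z = x + 3) vs A(x = x * -1). RACE on x (R-W).
Steps 2,3: same thread (A). No race.
Steps 3,4: A(z = z - 3) vs B(z = 6). RACE on z (W-W).
Steps 4,5: B(z = 6) vs A(z = z + 4). RACE on z (W-W).
Steps 5,6: same thread (A). No race.
First conflict at steps 1,2.

Answer: yes 1 2 x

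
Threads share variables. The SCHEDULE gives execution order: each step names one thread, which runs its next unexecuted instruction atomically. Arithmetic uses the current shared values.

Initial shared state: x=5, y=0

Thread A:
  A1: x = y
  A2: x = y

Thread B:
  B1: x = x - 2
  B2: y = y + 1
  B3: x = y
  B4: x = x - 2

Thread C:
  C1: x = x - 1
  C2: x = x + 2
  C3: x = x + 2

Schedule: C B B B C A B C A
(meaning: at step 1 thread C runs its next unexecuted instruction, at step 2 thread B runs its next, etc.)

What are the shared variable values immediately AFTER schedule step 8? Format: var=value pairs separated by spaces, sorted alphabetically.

Answer: x=1 y=1

Derivation:
Step 1: thread C executes C1 (x = x - 1). Shared: x=4 y=0. PCs: A@0 B@0 C@1
Step 2: thread B executes B1 (x = x - 2). Shared: x=2 y=0. PCs: A@0 B@1 C@1
Step 3: thread B executes B2 (y = y + 1). Shared: x=2 y=1. PCs: A@0 B@2 C@1
Step 4: thread B executes B3 (x = y). Shared: x=1 y=1. PCs: A@0 B@3 C@1
Step 5: thread C executes C2 (x = x + 2). Shared: x=3 y=1. PCs: A@0 B@3 C@2
Step 6: thread A executes A1 (x = y). Shared: x=1 y=1. PCs: A@1 B@3 C@2
Step 7: thread B executes B4 (x = x - 2). Shared: x=-1 y=1. PCs: A@1 B@4 C@2
Step 8: thread C executes C3 (x = x + 2). Shared: x=1 y=1. PCs: A@1 B@4 C@3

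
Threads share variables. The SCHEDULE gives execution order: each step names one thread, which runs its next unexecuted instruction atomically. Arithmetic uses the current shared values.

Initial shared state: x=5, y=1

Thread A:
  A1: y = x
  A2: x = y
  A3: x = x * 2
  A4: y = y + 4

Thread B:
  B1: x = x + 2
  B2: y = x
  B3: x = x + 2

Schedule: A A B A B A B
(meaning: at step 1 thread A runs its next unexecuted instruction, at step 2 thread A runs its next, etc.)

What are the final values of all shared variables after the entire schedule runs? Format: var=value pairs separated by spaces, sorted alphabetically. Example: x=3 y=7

Answer: x=16 y=18

Derivation:
Step 1: thread A executes A1 (y = x). Shared: x=5 y=5. PCs: A@1 B@0
Step 2: thread A executes A2 (x = y). Shared: x=5 y=5. PCs: A@2 B@0
Step 3: thread B executes B1 (x = x + 2). Shared: x=7 y=5. PCs: A@2 B@1
Step 4: thread A executes A3 (x = x * 2). Shared: x=14 y=5. PCs: A@3 B@1
Step 5: thread B executes B2 (y = x). Shared: x=14 y=14. PCs: A@3 B@2
Step 6: thread A executes A4 (y = y + 4). Shared: x=14 y=18. PCs: A@4 B@2
Step 7: thread B executes B3 (x = x + 2). Shared: x=16 y=18. PCs: A@4 B@3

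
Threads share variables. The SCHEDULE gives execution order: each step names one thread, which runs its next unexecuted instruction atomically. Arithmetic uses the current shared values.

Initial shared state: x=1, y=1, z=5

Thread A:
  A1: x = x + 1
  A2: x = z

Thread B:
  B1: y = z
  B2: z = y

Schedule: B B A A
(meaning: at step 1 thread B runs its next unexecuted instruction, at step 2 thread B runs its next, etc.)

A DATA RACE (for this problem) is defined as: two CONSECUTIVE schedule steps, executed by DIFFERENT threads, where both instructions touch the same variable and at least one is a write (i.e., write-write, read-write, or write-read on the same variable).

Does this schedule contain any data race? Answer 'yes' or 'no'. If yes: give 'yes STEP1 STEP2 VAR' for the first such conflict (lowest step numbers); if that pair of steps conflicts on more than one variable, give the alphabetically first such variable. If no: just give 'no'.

Answer: no

Derivation:
Steps 1,2: same thread (B). No race.
Steps 2,3: B(r=y,w=z) vs A(r=x,w=x). No conflict.
Steps 3,4: same thread (A). No race.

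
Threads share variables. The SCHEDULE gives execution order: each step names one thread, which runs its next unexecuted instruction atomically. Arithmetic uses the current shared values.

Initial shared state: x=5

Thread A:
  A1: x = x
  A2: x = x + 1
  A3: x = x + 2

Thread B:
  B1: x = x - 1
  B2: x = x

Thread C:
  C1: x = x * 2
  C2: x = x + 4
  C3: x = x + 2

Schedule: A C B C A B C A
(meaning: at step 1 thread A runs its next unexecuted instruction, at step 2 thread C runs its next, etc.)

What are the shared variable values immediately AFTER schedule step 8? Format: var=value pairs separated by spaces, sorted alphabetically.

Step 1: thread A executes A1 (x = x). Shared: x=5. PCs: A@1 B@0 C@0
Step 2: thread C executes C1 (x = x * 2). Shared: x=10. PCs: A@1 B@0 C@1
Step 3: thread B executes B1 (x = x - 1). Shared: x=9. PCs: A@1 B@1 C@1
Step 4: thread C executes C2 (x = x + 4). Shared: x=13. PCs: A@1 B@1 C@2
Step 5: thread A executes A2 (x = x + 1). Shared: x=14. PCs: A@2 B@1 C@2
Step 6: thread B executes B2 (x = x). Shared: x=14. PCs: A@2 B@2 C@2
Step 7: thread C executes C3 (x = x + 2). Shared: x=16. PCs: A@2 B@2 C@3
Step 8: thread A executes A3 (x = x + 2). Shared: x=18. PCs: A@3 B@2 C@3

Answer: x=18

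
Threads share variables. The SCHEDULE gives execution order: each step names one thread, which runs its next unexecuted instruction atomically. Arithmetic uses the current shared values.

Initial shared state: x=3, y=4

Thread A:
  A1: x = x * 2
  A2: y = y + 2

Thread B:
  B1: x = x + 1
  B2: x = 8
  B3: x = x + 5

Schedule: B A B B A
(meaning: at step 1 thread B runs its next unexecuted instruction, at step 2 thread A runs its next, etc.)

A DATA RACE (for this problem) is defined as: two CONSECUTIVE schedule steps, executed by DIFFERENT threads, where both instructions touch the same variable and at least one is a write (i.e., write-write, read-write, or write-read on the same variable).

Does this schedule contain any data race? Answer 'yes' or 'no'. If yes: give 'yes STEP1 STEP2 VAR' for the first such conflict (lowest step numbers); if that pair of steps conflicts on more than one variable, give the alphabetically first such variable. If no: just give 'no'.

Steps 1,2: B(x = x + 1) vs A(x = x * 2). RACE on x (W-W).
Steps 2,3: A(x = x * 2) vs B(x = 8). RACE on x (W-W).
Steps 3,4: same thread (B). No race.
Steps 4,5: B(r=x,w=x) vs A(r=y,w=y). No conflict.
First conflict at steps 1,2.

Answer: yes 1 2 x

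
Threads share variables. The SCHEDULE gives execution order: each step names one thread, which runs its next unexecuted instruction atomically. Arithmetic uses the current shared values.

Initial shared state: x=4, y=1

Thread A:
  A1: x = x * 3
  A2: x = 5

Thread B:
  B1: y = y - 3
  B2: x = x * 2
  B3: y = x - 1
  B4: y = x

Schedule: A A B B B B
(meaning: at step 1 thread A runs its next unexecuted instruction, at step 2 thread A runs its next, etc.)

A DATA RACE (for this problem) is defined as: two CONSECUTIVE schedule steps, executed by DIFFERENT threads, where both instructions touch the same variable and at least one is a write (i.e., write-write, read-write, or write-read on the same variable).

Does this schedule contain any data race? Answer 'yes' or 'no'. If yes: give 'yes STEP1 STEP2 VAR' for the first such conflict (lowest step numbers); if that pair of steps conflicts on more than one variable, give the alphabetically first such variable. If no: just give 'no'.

Answer: no

Derivation:
Steps 1,2: same thread (A). No race.
Steps 2,3: A(r=-,w=x) vs B(r=y,w=y). No conflict.
Steps 3,4: same thread (B). No race.
Steps 4,5: same thread (B). No race.
Steps 5,6: same thread (B). No race.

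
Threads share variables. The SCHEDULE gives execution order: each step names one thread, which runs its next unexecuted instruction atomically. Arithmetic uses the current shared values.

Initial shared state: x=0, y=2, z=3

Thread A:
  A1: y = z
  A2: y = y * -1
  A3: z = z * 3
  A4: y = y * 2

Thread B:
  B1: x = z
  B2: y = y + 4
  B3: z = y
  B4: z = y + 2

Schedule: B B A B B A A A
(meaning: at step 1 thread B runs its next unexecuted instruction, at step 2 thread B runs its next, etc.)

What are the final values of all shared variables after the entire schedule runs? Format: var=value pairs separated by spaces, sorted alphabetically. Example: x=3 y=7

Answer: x=3 y=-6 z=15

Derivation:
Step 1: thread B executes B1 (x = z). Shared: x=3 y=2 z=3. PCs: A@0 B@1
Step 2: thread B executes B2 (y = y + 4). Shared: x=3 y=6 z=3. PCs: A@0 B@2
Step 3: thread A executes A1 (y = z). Shared: x=3 y=3 z=3. PCs: A@1 B@2
Step 4: thread B executes B3 (z = y). Shared: x=3 y=3 z=3. PCs: A@1 B@3
Step 5: thread B executes B4 (z = y + 2). Shared: x=3 y=3 z=5. PCs: A@1 B@4
Step 6: thread A executes A2 (y = y * -1). Shared: x=3 y=-3 z=5. PCs: A@2 B@4
Step 7: thread A executes A3 (z = z * 3). Shared: x=3 y=-3 z=15. PCs: A@3 B@4
Step 8: thread A executes A4 (y = y * 2). Shared: x=3 y=-6 z=15. PCs: A@4 B@4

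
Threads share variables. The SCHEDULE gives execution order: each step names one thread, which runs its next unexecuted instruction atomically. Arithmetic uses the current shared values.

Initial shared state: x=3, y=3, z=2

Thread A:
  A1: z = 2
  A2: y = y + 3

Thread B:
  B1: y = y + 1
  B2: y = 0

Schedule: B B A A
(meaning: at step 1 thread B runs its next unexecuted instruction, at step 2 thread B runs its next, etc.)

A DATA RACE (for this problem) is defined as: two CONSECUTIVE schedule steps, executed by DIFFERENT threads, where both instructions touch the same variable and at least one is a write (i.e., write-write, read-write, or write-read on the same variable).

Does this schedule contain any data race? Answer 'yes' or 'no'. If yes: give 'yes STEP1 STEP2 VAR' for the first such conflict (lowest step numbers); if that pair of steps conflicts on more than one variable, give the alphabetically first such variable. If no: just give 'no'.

Steps 1,2: same thread (B). No race.
Steps 2,3: B(r=-,w=y) vs A(r=-,w=z). No conflict.
Steps 3,4: same thread (A). No race.

Answer: no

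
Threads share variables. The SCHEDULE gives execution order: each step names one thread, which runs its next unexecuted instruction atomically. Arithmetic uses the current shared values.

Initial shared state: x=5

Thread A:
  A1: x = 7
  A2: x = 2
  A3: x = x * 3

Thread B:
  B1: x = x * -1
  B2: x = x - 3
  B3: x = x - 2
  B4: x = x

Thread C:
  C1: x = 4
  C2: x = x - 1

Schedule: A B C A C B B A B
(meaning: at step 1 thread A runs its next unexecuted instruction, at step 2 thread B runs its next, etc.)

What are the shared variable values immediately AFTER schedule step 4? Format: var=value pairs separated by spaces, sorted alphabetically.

Answer: x=2

Derivation:
Step 1: thread A executes A1 (x = 7). Shared: x=7. PCs: A@1 B@0 C@0
Step 2: thread B executes B1 (x = x * -1). Shared: x=-7. PCs: A@1 B@1 C@0
Step 3: thread C executes C1 (x = 4). Shared: x=4. PCs: A@1 B@1 C@1
Step 4: thread A executes A2 (x = 2). Shared: x=2. PCs: A@2 B@1 C@1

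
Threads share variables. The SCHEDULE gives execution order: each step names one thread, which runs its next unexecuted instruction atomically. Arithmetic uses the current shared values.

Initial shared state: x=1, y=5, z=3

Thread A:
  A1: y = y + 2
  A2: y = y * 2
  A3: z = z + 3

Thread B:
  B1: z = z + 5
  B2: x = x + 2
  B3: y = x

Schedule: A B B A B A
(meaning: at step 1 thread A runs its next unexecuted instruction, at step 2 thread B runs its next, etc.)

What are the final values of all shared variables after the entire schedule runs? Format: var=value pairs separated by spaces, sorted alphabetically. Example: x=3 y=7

Step 1: thread A executes A1 (y = y + 2). Shared: x=1 y=7 z=3. PCs: A@1 B@0
Step 2: thread B executes B1 (z = z + 5). Shared: x=1 y=7 z=8. PCs: A@1 B@1
Step 3: thread B executes B2 (x = x + 2). Shared: x=3 y=7 z=8. PCs: A@1 B@2
Step 4: thread A executes A2 (y = y * 2). Shared: x=3 y=14 z=8. PCs: A@2 B@2
Step 5: thread B executes B3 (y = x). Shared: x=3 y=3 z=8. PCs: A@2 B@3
Step 6: thread A executes A3 (z = z + 3). Shared: x=3 y=3 z=11. PCs: A@3 B@3

Answer: x=3 y=3 z=11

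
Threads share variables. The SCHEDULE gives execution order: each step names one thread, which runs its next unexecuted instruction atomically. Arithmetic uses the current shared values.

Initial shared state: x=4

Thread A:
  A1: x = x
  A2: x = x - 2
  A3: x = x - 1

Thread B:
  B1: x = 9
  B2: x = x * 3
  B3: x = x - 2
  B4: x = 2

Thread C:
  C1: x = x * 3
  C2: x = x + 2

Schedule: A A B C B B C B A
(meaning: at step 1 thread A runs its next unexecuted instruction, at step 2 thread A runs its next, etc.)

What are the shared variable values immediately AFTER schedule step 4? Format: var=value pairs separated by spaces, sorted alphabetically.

Answer: x=27

Derivation:
Step 1: thread A executes A1 (x = x). Shared: x=4. PCs: A@1 B@0 C@0
Step 2: thread A executes A2 (x = x - 2). Shared: x=2. PCs: A@2 B@0 C@0
Step 3: thread B executes B1 (x = 9). Shared: x=9. PCs: A@2 B@1 C@0
Step 4: thread C executes C1 (x = x * 3). Shared: x=27. PCs: A@2 B@1 C@1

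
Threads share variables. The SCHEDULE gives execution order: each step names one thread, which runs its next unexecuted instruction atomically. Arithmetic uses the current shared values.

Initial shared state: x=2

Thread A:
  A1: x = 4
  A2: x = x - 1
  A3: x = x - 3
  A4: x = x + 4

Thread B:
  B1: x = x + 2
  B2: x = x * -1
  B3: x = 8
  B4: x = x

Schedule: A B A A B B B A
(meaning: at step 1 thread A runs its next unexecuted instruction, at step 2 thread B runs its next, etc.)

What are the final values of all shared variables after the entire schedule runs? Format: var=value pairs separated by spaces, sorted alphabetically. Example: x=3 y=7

Answer: x=12

Derivation:
Step 1: thread A executes A1 (x = 4). Shared: x=4. PCs: A@1 B@0
Step 2: thread B executes B1 (x = x + 2). Shared: x=6. PCs: A@1 B@1
Step 3: thread A executes A2 (x = x - 1). Shared: x=5. PCs: A@2 B@1
Step 4: thread A executes A3 (x = x - 3). Shared: x=2. PCs: A@3 B@1
Step 5: thread B executes B2 (x = x * -1). Shared: x=-2. PCs: A@3 B@2
Step 6: thread B executes B3 (x = 8). Shared: x=8. PCs: A@3 B@3
Step 7: thread B executes B4 (x = x). Shared: x=8. PCs: A@3 B@4
Step 8: thread A executes A4 (x = x + 4). Shared: x=12. PCs: A@4 B@4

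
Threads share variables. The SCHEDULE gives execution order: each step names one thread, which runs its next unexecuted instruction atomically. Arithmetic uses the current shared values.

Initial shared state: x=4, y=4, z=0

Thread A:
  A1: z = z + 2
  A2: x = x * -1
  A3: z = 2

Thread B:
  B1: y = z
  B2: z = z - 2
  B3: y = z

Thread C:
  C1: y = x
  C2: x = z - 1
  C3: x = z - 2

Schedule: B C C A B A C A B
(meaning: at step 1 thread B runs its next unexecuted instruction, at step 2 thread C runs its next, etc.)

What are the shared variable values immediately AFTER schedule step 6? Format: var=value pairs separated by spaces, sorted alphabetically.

Step 1: thread B executes B1 (y = z). Shared: x=4 y=0 z=0. PCs: A@0 B@1 C@0
Step 2: thread C executes C1 (y = x). Shared: x=4 y=4 z=0. PCs: A@0 B@1 C@1
Step 3: thread C executes C2 (x = z - 1). Shared: x=-1 y=4 z=0. PCs: A@0 B@1 C@2
Step 4: thread A executes A1 (z = z + 2). Shared: x=-1 y=4 z=2. PCs: A@1 B@1 C@2
Step 5: thread B executes B2 (z = z - 2). Shared: x=-1 y=4 z=0. PCs: A@1 B@2 C@2
Step 6: thread A executes A2 (x = x * -1). Shared: x=1 y=4 z=0. PCs: A@2 B@2 C@2

Answer: x=1 y=4 z=0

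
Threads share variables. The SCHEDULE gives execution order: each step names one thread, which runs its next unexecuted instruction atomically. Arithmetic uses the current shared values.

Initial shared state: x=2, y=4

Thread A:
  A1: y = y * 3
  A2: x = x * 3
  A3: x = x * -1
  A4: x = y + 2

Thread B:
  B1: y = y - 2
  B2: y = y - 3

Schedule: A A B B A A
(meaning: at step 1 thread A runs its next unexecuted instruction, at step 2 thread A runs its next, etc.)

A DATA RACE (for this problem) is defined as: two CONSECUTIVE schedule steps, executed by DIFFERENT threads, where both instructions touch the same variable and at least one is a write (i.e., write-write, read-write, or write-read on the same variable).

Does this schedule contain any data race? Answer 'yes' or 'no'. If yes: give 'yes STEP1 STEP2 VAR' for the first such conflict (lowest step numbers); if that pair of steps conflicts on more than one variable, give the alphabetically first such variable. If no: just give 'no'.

Answer: no

Derivation:
Steps 1,2: same thread (A). No race.
Steps 2,3: A(r=x,w=x) vs B(r=y,w=y). No conflict.
Steps 3,4: same thread (B). No race.
Steps 4,5: B(r=y,w=y) vs A(r=x,w=x). No conflict.
Steps 5,6: same thread (A). No race.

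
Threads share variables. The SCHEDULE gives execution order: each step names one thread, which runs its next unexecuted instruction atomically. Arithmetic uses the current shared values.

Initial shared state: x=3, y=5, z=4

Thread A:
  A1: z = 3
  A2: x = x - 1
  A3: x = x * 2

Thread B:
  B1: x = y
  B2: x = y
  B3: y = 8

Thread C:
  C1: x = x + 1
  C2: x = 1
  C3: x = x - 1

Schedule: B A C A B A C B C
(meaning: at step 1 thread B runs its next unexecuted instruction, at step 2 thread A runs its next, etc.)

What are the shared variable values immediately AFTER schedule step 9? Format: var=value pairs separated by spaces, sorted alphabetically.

Step 1: thread B executes B1 (x = y). Shared: x=5 y=5 z=4. PCs: A@0 B@1 C@0
Step 2: thread A executes A1 (z = 3). Shared: x=5 y=5 z=3. PCs: A@1 B@1 C@0
Step 3: thread C executes C1 (x = x + 1). Shared: x=6 y=5 z=3. PCs: A@1 B@1 C@1
Step 4: thread A executes A2 (x = x - 1). Shared: x=5 y=5 z=3. PCs: A@2 B@1 C@1
Step 5: thread B executes B2 (x = y). Shared: x=5 y=5 z=3. PCs: A@2 B@2 C@1
Step 6: thread A executes A3 (x = x * 2). Shared: x=10 y=5 z=3. PCs: A@3 B@2 C@1
Step 7: thread C executes C2 (x = 1). Shared: x=1 y=5 z=3. PCs: A@3 B@2 C@2
Step 8: thread B executes B3 (y = 8). Shared: x=1 y=8 z=3. PCs: A@3 B@3 C@2
Step 9: thread C executes C3 (x = x - 1). Shared: x=0 y=8 z=3. PCs: A@3 B@3 C@3

Answer: x=0 y=8 z=3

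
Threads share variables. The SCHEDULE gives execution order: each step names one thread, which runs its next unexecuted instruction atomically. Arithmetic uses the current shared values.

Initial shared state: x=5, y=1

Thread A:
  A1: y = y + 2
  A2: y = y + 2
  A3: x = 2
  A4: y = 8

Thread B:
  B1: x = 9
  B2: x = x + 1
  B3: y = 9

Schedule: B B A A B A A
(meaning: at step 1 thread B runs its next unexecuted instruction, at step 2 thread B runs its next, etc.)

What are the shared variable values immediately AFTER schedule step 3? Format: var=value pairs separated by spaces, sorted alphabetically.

Answer: x=10 y=3

Derivation:
Step 1: thread B executes B1 (x = 9). Shared: x=9 y=1. PCs: A@0 B@1
Step 2: thread B executes B2 (x = x + 1). Shared: x=10 y=1. PCs: A@0 B@2
Step 3: thread A executes A1 (y = y + 2). Shared: x=10 y=3. PCs: A@1 B@2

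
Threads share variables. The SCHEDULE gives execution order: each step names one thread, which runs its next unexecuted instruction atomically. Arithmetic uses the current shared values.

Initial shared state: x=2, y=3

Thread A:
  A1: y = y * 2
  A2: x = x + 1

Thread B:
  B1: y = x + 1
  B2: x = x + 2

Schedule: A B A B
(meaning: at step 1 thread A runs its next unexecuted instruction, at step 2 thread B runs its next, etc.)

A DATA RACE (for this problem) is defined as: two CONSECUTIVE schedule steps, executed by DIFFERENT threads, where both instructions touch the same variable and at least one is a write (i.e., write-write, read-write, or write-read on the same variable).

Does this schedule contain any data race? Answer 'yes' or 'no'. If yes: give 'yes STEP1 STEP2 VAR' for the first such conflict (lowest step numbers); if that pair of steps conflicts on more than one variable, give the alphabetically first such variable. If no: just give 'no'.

Steps 1,2: A(y = y * 2) vs B(y = x + 1). RACE on y (W-W).
Steps 2,3: B(y = x + 1) vs A(x = x + 1). RACE on x (R-W).
Steps 3,4: A(x = x + 1) vs B(x = x + 2). RACE on x (W-W).
First conflict at steps 1,2.

Answer: yes 1 2 y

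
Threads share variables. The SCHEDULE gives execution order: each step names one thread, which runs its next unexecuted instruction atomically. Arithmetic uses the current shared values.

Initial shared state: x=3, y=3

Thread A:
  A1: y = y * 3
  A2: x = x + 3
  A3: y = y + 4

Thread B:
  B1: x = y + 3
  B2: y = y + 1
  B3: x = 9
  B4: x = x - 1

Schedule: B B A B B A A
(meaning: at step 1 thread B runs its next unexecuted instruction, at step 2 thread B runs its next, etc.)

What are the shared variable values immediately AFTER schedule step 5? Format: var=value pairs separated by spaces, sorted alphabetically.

Answer: x=8 y=12

Derivation:
Step 1: thread B executes B1 (x = y + 3). Shared: x=6 y=3. PCs: A@0 B@1
Step 2: thread B executes B2 (y = y + 1). Shared: x=6 y=4. PCs: A@0 B@2
Step 3: thread A executes A1 (y = y * 3). Shared: x=6 y=12. PCs: A@1 B@2
Step 4: thread B executes B3 (x = 9). Shared: x=9 y=12. PCs: A@1 B@3
Step 5: thread B executes B4 (x = x - 1). Shared: x=8 y=12. PCs: A@1 B@4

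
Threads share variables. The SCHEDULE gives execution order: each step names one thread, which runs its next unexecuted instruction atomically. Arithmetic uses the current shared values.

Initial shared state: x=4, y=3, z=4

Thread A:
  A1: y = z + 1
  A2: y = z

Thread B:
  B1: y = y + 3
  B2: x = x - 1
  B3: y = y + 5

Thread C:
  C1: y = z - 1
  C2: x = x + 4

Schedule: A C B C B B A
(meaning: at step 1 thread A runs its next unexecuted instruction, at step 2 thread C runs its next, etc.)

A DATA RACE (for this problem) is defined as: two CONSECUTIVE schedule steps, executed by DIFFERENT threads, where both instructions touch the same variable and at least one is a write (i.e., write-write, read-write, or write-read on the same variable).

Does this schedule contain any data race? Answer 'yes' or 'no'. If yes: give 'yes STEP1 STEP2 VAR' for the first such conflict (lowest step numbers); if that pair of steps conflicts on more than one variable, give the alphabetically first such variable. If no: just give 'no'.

Answer: yes 1 2 y

Derivation:
Steps 1,2: A(y = z + 1) vs C(y = z - 1). RACE on y (W-W).
Steps 2,3: C(y = z - 1) vs B(y = y + 3). RACE on y (W-W).
Steps 3,4: B(r=y,w=y) vs C(r=x,w=x). No conflict.
Steps 4,5: C(x = x + 4) vs B(x = x - 1). RACE on x (W-W).
Steps 5,6: same thread (B). No race.
Steps 6,7: B(y = y + 5) vs A(y = z). RACE on y (W-W).
First conflict at steps 1,2.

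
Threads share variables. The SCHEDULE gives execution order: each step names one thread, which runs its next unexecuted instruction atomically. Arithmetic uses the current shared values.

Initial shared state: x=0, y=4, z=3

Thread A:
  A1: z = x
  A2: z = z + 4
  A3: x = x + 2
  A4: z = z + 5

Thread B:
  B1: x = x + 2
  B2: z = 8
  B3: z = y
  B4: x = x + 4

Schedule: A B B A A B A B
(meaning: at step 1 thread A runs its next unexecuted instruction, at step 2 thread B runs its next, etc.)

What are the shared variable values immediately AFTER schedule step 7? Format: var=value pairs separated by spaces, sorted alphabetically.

Step 1: thread A executes A1 (z = x). Shared: x=0 y=4 z=0. PCs: A@1 B@0
Step 2: thread B executes B1 (x = x + 2). Shared: x=2 y=4 z=0. PCs: A@1 B@1
Step 3: thread B executes B2 (z = 8). Shared: x=2 y=4 z=8. PCs: A@1 B@2
Step 4: thread A executes A2 (z = z + 4). Shared: x=2 y=4 z=12. PCs: A@2 B@2
Step 5: thread A executes A3 (x = x + 2). Shared: x=4 y=4 z=12. PCs: A@3 B@2
Step 6: thread B executes B3 (z = y). Shared: x=4 y=4 z=4. PCs: A@3 B@3
Step 7: thread A executes A4 (z = z + 5). Shared: x=4 y=4 z=9. PCs: A@4 B@3

Answer: x=4 y=4 z=9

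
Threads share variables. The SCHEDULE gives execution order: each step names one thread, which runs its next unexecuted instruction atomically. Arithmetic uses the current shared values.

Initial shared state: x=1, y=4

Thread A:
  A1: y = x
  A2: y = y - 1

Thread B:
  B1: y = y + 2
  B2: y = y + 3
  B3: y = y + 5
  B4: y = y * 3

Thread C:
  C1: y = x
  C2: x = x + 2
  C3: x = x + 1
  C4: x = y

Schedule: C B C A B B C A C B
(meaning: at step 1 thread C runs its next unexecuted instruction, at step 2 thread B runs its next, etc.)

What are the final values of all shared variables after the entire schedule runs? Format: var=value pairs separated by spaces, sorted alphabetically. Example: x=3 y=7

Step 1: thread C executes C1 (y = x). Shared: x=1 y=1. PCs: A@0 B@0 C@1
Step 2: thread B executes B1 (y = y + 2). Shared: x=1 y=3. PCs: A@0 B@1 C@1
Step 3: thread C executes C2 (x = x + 2). Shared: x=3 y=3. PCs: A@0 B@1 C@2
Step 4: thread A executes A1 (y = x). Shared: x=3 y=3. PCs: A@1 B@1 C@2
Step 5: thread B executes B2 (y = y + 3). Shared: x=3 y=6. PCs: A@1 B@2 C@2
Step 6: thread B executes B3 (y = y + 5). Shared: x=3 y=11. PCs: A@1 B@3 C@2
Step 7: thread C executes C3 (x = x + 1). Shared: x=4 y=11. PCs: A@1 B@3 C@3
Step 8: thread A executes A2 (y = y - 1). Shared: x=4 y=10. PCs: A@2 B@3 C@3
Step 9: thread C executes C4 (x = y). Shared: x=10 y=10. PCs: A@2 B@3 C@4
Step 10: thread B executes B4 (y = y * 3). Shared: x=10 y=30. PCs: A@2 B@4 C@4

Answer: x=10 y=30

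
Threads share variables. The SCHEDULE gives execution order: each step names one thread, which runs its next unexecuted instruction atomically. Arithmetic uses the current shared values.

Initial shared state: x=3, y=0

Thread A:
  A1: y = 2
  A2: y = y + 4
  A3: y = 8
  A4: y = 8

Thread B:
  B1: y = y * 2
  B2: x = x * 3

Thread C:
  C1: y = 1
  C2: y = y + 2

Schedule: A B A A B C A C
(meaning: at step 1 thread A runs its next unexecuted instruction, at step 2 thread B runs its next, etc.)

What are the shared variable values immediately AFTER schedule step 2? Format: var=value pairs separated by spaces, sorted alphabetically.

Answer: x=3 y=4

Derivation:
Step 1: thread A executes A1 (y = 2). Shared: x=3 y=2. PCs: A@1 B@0 C@0
Step 2: thread B executes B1 (y = y * 2). Shared: x=3 y=4. PCs: A@1 B@1 C@0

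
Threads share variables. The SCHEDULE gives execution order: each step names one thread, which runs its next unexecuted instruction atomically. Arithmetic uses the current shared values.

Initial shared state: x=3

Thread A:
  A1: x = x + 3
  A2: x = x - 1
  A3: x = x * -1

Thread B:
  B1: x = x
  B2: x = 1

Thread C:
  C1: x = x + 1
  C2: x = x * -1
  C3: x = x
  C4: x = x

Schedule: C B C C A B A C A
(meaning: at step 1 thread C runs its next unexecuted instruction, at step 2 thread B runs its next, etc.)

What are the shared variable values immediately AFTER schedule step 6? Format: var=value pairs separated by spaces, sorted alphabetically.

Step 1: thread C executes C1 (x = x + 1). Shared: x=4. PCs: A@0 B@0 C@1
Step 2: thread B executes B1 (x = x). Shared: x=4. PCs: A@0 B@1 C@1
Step 3: thread C executes C2 (x = x * -1). Shared: x=-4. PCs: A@0 B@1 C@2
Step 4: thread C executes C3 (x = x). Shared: x=-4. PCs: A@0 B@1 C@3
Step 5: thread A executes A1 (x = x + 3). Shared: x=-1. PCs: A@1 B@1 C@3
Step 6: thread B executes B2 (x = 1). Shared: x=1. PCs: A@1 B@2 C@3

Answer: x=1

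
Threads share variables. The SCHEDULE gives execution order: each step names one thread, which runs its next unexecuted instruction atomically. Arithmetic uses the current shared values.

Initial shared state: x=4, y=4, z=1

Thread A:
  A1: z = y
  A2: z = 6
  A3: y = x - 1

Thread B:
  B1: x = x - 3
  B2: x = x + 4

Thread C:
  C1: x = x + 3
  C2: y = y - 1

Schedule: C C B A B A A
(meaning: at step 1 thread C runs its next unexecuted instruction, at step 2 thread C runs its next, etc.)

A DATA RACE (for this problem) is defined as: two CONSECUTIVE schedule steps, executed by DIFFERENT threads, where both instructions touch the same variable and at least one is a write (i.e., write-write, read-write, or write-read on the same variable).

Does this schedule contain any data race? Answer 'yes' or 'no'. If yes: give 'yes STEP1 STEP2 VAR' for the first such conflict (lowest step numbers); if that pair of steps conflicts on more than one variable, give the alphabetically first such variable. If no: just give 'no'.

Answer: no

Derivation:
Steps 1,2: same thread (C). No race.
Steps 2,3: C(r=y,w=y) vs B(r=x,w=x). No conflict.
Steps 3,4: B(r=x,w=x) vs A(r=y,w=z). No conflict.
Steps 4,5: A(r=y,w=z) vs B(r=x,w=x). No conflict.
Steps 5,6: B(r=x,w=x) vs A(r=-,w=z). No conflict.
Steps 6,7: same thread (A). No race.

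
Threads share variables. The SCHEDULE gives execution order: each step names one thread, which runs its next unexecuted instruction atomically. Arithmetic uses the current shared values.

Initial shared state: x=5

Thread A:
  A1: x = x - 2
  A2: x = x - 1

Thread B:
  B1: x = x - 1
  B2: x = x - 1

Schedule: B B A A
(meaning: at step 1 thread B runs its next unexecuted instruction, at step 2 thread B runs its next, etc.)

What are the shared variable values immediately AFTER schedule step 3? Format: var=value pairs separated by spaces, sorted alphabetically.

Step 1: thread B executes B1 (x = x - 1). Shared: x=4. PCs: A@0 B@1
Step 2: thread B executes B2 (x = x - 1). Shared: x=3. PCs: A@0 B@2
Step 3: thread A executes A1 (x = x - 2). Shared: x=1. PCs: A@1 B@2

Answer: x=1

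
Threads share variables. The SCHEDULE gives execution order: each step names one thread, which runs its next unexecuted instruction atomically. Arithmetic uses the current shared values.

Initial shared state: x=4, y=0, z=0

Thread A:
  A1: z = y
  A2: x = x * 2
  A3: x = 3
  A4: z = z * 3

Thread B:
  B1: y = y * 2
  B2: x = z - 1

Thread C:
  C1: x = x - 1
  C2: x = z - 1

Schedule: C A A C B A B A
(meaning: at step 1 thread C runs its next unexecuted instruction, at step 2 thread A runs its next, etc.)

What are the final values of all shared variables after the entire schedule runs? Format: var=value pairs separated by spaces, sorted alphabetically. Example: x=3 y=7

Answer: x=-1 y=0 z=0

Derivation:
Step 1: thread C executes C1 (x = x - 1). Shared: x=3 y=0 z=0. PCs: A@0 B@0 C@1
Step 2: thread A executes A1 (z = y). Shared: x=3 y=0 z=0. PCs: A@1 B@0 C@1
Step 3: thread A executes A2 (x = x * 2). Shared: x=6 y=0 z=0. PCs: A@2 B@0 C@1
Step 4: thread C executes C2 (x = z - 1). Shared: x=-1 y=0 z=0. PCs: A@2 B@0 C@2
Step 5: thread B executes B1 (y = y * 2). Shared: x=-1 y=0 z=0. PCs: A@2 B@1 C@2
Step 6: thread A executes A3 (x = 3). Shared: x=3 y=0 z=0. PCs: A@3 B@1 C@2
Step 7: thread B executes B2 (x = z - 1). Shared: x=-1 y=0 z=0. PCs: A@3 B@2 C@2
Step 8: thread A executes A4 (z = z * 3). Shared: x=-1 y=0 z=0. PCs: A@4 B@2 C@2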